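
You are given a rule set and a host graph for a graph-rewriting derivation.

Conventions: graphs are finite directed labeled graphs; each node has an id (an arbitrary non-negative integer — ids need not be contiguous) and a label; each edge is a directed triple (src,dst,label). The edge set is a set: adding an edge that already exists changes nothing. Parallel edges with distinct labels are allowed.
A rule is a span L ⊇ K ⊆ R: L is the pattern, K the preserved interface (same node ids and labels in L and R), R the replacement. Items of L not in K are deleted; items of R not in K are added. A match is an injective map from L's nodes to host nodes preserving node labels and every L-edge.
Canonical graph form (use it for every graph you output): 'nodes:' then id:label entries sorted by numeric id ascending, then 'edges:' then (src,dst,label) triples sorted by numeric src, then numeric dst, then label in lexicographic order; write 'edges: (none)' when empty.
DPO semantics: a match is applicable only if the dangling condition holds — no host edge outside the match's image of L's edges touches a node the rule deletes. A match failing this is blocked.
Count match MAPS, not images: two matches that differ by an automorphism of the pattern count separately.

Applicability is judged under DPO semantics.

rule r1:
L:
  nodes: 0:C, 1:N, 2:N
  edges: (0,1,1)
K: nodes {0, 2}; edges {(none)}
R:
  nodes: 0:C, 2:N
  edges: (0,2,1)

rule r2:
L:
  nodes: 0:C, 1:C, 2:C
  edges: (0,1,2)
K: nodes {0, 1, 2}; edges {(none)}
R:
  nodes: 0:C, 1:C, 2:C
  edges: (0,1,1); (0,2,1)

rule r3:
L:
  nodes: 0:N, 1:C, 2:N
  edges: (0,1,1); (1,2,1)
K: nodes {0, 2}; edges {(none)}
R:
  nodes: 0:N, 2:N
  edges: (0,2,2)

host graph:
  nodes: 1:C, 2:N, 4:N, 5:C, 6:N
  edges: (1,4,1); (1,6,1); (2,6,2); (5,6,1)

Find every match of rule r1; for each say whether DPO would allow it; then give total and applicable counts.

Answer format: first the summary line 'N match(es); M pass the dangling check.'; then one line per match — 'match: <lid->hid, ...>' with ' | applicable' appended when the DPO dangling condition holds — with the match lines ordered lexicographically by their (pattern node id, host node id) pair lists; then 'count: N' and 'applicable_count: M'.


6 match(es); 2 pass the dangling check.
match: 0->1, 1->4, 2->2 | applicable
match: 0->1, 1->4, 2->6 | applicable
match: 0->1, 1->6, 2->2
match: 0->1, 1->6, 2->4
match: 0->5, 1->6, 2->2
match: 0->5, 1->6, 2->4
count: 6
applicable_count: 2


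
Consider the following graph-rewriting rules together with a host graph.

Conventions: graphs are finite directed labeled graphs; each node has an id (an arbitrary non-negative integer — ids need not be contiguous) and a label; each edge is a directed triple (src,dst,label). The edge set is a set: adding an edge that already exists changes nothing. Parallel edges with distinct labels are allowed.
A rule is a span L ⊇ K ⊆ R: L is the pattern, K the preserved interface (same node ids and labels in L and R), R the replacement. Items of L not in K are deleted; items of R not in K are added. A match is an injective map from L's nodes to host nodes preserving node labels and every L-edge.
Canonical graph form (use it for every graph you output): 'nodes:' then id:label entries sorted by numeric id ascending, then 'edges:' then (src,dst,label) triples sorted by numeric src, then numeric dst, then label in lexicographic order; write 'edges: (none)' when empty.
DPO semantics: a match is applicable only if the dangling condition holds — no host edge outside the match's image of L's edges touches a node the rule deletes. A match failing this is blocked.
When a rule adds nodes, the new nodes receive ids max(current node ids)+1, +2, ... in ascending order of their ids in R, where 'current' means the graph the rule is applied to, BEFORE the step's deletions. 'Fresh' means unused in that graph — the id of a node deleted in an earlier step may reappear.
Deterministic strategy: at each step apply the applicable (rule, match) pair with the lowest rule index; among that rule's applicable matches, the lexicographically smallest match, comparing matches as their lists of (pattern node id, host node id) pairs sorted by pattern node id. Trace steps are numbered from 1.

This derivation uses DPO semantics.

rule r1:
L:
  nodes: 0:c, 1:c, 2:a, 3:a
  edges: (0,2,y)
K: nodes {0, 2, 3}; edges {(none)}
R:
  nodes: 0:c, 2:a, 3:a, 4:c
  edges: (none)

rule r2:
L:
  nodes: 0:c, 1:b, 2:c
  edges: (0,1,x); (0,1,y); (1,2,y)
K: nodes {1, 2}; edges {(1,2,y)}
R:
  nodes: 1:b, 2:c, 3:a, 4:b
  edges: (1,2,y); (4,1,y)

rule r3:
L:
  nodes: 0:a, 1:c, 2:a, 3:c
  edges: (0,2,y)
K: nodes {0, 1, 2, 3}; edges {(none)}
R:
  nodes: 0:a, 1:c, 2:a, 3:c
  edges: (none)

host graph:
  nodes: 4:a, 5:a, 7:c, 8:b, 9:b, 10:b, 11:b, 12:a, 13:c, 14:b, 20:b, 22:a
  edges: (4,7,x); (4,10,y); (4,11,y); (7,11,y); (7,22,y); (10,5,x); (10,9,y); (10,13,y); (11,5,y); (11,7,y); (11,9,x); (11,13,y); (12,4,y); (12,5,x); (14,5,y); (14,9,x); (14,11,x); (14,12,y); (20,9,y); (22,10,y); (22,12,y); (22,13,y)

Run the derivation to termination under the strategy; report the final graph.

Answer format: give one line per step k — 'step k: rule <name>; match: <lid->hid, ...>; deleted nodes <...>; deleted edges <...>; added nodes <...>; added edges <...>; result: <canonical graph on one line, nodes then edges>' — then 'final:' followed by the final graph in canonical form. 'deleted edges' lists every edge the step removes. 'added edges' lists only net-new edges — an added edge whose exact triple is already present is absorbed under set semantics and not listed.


step 1: rule r3; match: 0->12, 1->7, 2->4, 3->13; deleted nodes (none); deleted edges (12,4,y); added nodes (none); added edges (none); result: nodes: 4:a, 5:a, 7:c, 8:b, 9:b, 10:b, 11:b, 12:a, 13:c, 14:b, 20:b, 22:a edges: (4,7,x); (4,10,y); (4,11,y); (7,11,y); (7,22,y); (10,5,x); (10,9,y); (10,13,y); (11,5,y); (11,7,y); (11,9,x); (11,13,y); (12,5,x); (14,5,y); (14,9,x); (14,11,x); (14,12,y); (20,9,y); (22,10,y); (22,12,y); (22,13,y)
step 2: rule r3; match: 0->22, 1->7, 2->12, 3->13; deleted nodes (none); deleted edges (22,12,y); added nodes (none); added edges (none); result: nodes: 4:a, 5:a, 7:c, 8:b, 9:b, 10:b, 11:b, 12:a, 13:c, 14:b, 20:b, 22:a edges: (4,7,x); (4,10,y); (4,11,y); (7,11,y); (7,22,y); (10,5,x); (10,9,y); (10,13,y); (11,5,y); (11,7,y); (11,9,x); (11,13,y); (12,5,x); (14,5,y); (14,9,x); (14,11,x); (14,12,y); (20,9,y); (22,10,y); (22,13,y)
final:
nodes: 4:a, 5:a, 7:c, 8:b, 9:b, 10:b, 11:b, 12:a, 13:c, 14:b, 20:b, 22:a
edges: (4,7,x); (4,10,y); (4,11,y); (7,11,y); (7,22,y); (10,5,x); (10,9,y); (10,13,y); (11,5,y); (11,7,y); (11,9,x); (11,13,y); (12,5,x); (14,5,y); (14,9,x); (14,11,x); (14,12,y); (20,9,y); (22,10,y); (22,13,y)


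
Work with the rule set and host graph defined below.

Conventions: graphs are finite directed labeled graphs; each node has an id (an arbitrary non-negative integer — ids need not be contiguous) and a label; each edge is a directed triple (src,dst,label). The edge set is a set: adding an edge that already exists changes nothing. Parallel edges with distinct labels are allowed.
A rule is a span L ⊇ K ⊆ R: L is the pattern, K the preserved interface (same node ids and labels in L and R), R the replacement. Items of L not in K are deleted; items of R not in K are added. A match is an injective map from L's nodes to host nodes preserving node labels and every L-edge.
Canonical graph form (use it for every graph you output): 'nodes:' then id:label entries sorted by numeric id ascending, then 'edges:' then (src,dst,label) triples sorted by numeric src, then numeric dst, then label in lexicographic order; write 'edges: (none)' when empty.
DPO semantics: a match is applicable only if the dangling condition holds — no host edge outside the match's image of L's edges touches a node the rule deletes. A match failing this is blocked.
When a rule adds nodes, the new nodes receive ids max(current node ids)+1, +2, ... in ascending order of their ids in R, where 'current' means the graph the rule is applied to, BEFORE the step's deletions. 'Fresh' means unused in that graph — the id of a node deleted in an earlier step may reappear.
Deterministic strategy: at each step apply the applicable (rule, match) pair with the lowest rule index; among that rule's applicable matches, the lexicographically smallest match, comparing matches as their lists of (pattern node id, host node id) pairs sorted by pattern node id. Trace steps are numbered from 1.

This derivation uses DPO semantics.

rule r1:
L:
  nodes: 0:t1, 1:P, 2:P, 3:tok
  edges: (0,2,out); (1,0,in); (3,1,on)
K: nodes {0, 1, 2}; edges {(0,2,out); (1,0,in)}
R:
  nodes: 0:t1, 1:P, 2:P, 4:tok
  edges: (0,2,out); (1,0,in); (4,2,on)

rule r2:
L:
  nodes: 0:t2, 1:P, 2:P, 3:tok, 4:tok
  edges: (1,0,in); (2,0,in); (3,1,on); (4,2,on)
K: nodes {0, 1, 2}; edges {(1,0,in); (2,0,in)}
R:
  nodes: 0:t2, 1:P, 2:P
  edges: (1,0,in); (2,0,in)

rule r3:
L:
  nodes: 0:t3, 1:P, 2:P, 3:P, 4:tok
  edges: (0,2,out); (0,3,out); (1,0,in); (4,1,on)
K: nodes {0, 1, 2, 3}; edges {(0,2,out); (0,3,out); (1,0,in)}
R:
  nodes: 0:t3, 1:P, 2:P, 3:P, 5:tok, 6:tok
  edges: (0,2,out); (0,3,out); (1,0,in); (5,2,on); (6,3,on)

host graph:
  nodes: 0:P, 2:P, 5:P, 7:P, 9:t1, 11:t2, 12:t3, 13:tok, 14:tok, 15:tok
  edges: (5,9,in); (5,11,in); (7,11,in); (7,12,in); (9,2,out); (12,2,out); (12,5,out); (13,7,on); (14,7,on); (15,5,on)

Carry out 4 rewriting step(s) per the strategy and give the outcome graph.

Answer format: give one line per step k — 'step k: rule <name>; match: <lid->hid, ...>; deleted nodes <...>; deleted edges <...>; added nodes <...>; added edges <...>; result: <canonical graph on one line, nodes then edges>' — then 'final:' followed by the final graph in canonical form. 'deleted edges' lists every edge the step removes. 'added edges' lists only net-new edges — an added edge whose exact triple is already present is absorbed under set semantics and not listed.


step 1: rule r1; match: 0->9, 1->5, 2->2, 3->15; deleted nodes 15; deleted edges (15,5,on); added nodes 16; added edges (16,2,on); result: nodes: 0:P, 2:P, 5:P, 7:P, 9:t1, 11:t2, 12:t3, 13:tok, 14:tok, 16:tok edges: (5,9,in); (5,11,in); (7,11,in); (7,12,in); (9,2,out); (12,2,out); (12,5,out); (13,7,on); (14,7,on); (16,2,on)
step 2: rule r3; match: 0->12, 1->7, 2->2, 3->5, 4->13; deleted nodes 13; deleted edges (13,7,on); added nodes 17, 18; added edges (17,2,on); (18,5,on); result: nodes: 0:P, 2:P, 5:P, 7:P, 9:t1, 11:t2, 12:t3, 14:tok, 16:tok, 17:tok, 18:tok edges: (5,9,in); (5,11,in); (7,11,in); (7,12,in); (9,2,out); (12,2,out); (12,5,out); (14,7,on); (16,2,on); (17,2,on); (18,5,on)
step 3: rule r1; match: 0->9, 1->5, 2->2, 3->18; deleted nodes 18; deleted edges (18,5,on); added nodes 19; added edges (19,2,on); result: nodes: 0:P, 2:P, 5:P, 7:P, 9:t1, 11:t2, 12:t3, 14:tok, 16:tok, 17:tok, 19:tok edges: (5,9,in); (5,11,in); (7,11,in); (7,12,in); (9,2,out); (12,2,out); (12,5,out); (14,7,on); (16,2,on); (17,2,on); (19,2,on)
step 4: rule r3; match: 0->12, 1->7, 2->2, 3->5, 4->14; deleted nodes 14; deleted edges (14,7,on); added nodes 20, 21; added edges (20,2,on); (21,5,on); result: nodes: 0:P, 2:P, 5:P, 7:P, 9:t1, 11:t2, 12:t3, 16:tok, 17:tok, 19:tok, 20:tok, 21:tok edges: (5,9,in); (5,11,in); (7,11,in); (7,12,in); (9,2,out); (12,2,out); (12,5,out); (16,2,on); (17,2,on); (19,2,on); (20,2,on); (21,5,on)
final:
nodes: 0:P, 2:P, 5:P, 7:P, 9:t1, 11:t2, 12:t3, 16:tok, 17:tok, 19:tok, 20:tok, 21:tok
edges: (5,9,in); (5,11,in); (7,11,in); (7,12,in); (9,2,out); (12,2,out); (12,5,out); (16,2,on); (17,2,on); (19,2,on); (20,2,on); (21,5,on)


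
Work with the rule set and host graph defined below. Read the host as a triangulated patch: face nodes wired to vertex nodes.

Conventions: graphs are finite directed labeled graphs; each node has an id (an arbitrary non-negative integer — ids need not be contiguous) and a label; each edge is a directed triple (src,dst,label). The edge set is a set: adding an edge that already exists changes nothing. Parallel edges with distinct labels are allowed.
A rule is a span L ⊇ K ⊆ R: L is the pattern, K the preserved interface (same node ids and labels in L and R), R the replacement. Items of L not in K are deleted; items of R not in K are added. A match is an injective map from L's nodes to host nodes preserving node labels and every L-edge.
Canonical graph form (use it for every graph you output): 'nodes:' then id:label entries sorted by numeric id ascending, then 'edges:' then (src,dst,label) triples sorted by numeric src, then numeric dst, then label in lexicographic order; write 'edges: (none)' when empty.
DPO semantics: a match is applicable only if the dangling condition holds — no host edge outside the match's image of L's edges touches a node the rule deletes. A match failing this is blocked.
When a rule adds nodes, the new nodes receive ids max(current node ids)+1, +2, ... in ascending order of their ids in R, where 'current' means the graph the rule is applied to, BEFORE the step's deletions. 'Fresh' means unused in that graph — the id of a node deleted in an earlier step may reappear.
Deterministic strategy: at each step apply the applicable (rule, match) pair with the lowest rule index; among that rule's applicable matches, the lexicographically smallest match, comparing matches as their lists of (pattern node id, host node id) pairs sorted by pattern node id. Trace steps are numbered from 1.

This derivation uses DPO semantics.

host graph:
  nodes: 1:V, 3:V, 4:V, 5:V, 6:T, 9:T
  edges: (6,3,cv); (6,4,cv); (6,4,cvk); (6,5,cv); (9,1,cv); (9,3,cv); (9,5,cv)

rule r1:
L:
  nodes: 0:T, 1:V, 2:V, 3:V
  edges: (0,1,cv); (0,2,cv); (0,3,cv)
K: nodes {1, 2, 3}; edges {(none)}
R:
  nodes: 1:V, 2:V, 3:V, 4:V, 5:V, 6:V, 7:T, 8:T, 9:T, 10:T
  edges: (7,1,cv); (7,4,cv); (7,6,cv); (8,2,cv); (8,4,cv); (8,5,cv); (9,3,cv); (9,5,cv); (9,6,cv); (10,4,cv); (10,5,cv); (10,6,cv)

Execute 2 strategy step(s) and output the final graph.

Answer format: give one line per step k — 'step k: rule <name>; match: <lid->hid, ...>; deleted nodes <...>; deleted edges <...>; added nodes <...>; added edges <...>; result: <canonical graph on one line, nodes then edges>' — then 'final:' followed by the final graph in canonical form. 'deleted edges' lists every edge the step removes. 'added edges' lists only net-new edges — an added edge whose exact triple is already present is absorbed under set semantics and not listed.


step 1: rule r1; match: 0->9, 1->1, 2->3, 3->5; deleted nodes 9; deleted edges (9,1,cv); (9,3,cv); (9,5,cv); added nodes 10, 11, 12, 13, 14, 15, 16; added edges (13,1,cv); (13,10,cv); (13,12,cv); (14,3,cv); (14,10,cv); (14,11,cv); (15,5,cv); (15,11,cv); (15,12,cv); (16,10,cv); (16,11,cv); (16,12,cv); result: nodes: 1:V, 3:V, 4:V, 5:V, 6:T, 10:V, 11:V, 12:V, 13:T, 14:T, 15:T, 16:T edges: (6,3,cv); (6,4,cv); (6,4,cvk); (6,5,cv); (13,1,cv); (13,10,cv); (13,12,cv); (14,3,cv); (14,10,cv); (14,11,cv); (15,5,cv); (15,11,cv); (15,12,cv); (16,10,cv); (16,11,cv); (16,12,cv)
step 2: rule r1; match: 0->13, 1->1, 2->10, 3->12; deleted nodes 13; deleted edges (13,1,cv); (13,10,cv); (13,12,cv); added nodes 17, 18, 19, 20, 21, 22, 23; added edges (20,1,cv); (20,17,cv); (20,19,cv); (21,10,cv); (21,17,cv); (21,18,cv); (22,12,cv); (22,18,cv); (22,19,cv); (23,17,cv); (23,18,cv); (23,19,cv); result: nodes: 1:V, 3:V, 4:V, 5:V, 6:T, 10:V, 11:V, 12:V, 14:T, 15:T, 16:T, 17:V, 18:V, 19:V, 20:T, 21:T, 22:T, 23:T edges: (6,3,cv); (6,4,cv); (6,4,cvk); (6,5,cv); (14,3,cv); (14,10,cv); (14,11,cv); (15,5,cv); (15,11,cv); (15,12,cv); (16,10,cv); (16,11,cv); (16,12,cv); (20,1,cv); (20,17,cv); (20,19,cv); (21,10,cv); (21,17,cv); (21,18,cv); (22,12,cv); (22,18,cv); (22,19,cv); (23,17,cv); (23,18,cv); (23,19,cv)
final:
nodes: 1:V, 3:V, 4:V, 5:V, 6:T, 10:V, 11:V, 12:V, 14:T, 15:T, 16:T, 17:V, 18:V, 19:V, 20:T, 21:T, 22:T, 23:T
edges: (6,3,cv); (6,4,cv); (6,4,cvk); (6,5,cv); (14,3,cv); (14,10,cv); (14,11,cv); (15,5,cv); (15,11,cv); (15,12,cv); (16,10,cv); (16,11,cv); (16,12,cv); (20,1,cv); (20,17,cv); (20,19,cv); (21,10,cv); (21,17,cv); (21,18,cv); (22,12,cv); (22,18,cv); (22,19,cv); (23,17,cv); (23,18,cv); (23,19,cv)


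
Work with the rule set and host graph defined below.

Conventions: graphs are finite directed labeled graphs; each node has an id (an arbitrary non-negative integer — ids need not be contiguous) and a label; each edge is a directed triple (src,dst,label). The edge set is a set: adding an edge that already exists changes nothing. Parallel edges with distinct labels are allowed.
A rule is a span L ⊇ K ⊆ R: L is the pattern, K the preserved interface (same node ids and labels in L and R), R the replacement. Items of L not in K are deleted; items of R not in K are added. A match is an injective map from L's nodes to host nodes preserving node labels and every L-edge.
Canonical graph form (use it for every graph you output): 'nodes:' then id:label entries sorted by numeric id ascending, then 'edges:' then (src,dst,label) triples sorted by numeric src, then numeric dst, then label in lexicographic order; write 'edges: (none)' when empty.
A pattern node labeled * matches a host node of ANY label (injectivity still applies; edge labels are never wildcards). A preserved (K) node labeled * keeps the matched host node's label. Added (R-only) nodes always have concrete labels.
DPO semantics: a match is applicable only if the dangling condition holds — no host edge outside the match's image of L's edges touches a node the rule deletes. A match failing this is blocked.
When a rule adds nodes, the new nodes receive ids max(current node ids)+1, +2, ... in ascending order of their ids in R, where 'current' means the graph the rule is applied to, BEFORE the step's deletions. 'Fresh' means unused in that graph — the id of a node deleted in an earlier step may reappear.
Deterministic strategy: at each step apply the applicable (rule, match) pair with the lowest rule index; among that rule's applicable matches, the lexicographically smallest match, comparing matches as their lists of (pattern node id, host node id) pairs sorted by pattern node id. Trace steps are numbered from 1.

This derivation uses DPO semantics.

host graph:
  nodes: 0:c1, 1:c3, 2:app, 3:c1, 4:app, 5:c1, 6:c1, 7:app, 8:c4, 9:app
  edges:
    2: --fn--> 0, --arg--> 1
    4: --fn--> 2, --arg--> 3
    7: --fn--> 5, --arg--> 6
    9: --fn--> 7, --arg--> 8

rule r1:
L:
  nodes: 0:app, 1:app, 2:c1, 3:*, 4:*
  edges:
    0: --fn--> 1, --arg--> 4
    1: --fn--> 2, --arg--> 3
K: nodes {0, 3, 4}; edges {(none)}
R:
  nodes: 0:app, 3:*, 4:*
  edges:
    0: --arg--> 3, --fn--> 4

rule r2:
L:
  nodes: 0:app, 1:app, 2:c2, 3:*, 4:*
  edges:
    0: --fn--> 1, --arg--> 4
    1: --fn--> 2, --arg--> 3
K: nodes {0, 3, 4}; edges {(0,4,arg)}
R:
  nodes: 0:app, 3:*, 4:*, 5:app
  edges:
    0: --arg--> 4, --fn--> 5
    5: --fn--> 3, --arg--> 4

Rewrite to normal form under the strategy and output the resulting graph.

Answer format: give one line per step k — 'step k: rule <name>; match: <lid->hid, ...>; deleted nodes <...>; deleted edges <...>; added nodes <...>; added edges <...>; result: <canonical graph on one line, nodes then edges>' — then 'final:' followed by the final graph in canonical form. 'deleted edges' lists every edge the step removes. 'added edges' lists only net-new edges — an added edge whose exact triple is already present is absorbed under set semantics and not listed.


step 1: rule r1; match: 0->4, 1->2, 2->0, 3->1, 4->3; deleted nodes 0, 2; deleted edges (2,0,fn); (2,1,arg); (4,2,fn); (4,3,arg); added nodes (none); added edges (4,1,arg); (4,3,fn); result: nodes: 1:c3, 3:c1, 4:app, 5:c1, 6:c1, 7:app, 8:c4, 9:app edges: (4,1,arg); (4,3,fn); (7,5,fn); (7,6,arg); (9,7,fn); (9,8,arg)
step 2: rule r1; match: 0->9, 1->7, 2->5, 3->6, 4->8; deleted nodes 5, 7; deleted edges (7,5,fn); (7,6,arg); (9,7,fn); (9,8,arg); added nodes (none); added edges (9,6,arg); (9,8,fn); result: nodes: 1:c3, 3:c1, 4:app, 6:c1, 8:c4, 9:app edges: (4,1,arg); (4,3,fn); (9,6,arg); (9,8,fn)
final:
nodes: 1:c3, 3:c1, 4:app, 6:c1, 8:c4, 9:app
edges: (4,1,arg); (4,3,fn); (9,6,arg); (9,8,fn)


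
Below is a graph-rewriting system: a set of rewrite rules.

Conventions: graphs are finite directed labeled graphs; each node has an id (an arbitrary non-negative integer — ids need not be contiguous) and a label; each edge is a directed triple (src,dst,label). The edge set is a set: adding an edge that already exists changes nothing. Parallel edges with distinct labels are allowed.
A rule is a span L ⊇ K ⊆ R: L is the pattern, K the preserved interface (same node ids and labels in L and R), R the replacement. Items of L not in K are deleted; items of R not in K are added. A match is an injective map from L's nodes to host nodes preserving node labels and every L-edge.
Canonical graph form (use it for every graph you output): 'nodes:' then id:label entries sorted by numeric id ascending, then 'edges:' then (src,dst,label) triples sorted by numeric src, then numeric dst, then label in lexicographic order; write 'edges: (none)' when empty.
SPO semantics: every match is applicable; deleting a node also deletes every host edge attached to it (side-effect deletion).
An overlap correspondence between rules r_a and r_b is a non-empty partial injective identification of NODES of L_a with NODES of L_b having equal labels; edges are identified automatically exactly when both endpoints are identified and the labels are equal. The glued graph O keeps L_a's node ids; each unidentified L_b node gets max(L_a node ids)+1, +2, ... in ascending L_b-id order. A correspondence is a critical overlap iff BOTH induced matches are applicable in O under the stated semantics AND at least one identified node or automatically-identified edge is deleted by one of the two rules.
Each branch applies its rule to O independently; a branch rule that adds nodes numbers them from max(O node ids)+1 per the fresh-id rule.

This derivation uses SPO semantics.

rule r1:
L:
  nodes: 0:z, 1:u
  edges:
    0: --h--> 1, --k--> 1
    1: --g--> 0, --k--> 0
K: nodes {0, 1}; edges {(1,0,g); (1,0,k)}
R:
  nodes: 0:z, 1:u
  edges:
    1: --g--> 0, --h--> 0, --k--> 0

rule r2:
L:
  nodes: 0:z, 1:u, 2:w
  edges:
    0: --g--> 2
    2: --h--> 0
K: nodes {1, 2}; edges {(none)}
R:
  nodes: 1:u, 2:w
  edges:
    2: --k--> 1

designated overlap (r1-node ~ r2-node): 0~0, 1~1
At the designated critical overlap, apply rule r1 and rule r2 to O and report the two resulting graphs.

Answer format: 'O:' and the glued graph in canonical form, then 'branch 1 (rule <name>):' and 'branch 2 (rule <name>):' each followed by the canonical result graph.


O:
nodes: 0:z, 1:u, 2:w
edges: (0,1,h); (0,1,k); (0,2,g); (1,0,g); (1,0,k); (2,0,h)
branch 1 (rule r1):
nodes: 0:z, 1:u, 2:w
edges: (0,2,g); (1,0,g); (1,0,h); (1,0,k); (2,0,h)
branch 2 (rule r2):
nodes: 1:u, 2:w
edges: (2,1,k)


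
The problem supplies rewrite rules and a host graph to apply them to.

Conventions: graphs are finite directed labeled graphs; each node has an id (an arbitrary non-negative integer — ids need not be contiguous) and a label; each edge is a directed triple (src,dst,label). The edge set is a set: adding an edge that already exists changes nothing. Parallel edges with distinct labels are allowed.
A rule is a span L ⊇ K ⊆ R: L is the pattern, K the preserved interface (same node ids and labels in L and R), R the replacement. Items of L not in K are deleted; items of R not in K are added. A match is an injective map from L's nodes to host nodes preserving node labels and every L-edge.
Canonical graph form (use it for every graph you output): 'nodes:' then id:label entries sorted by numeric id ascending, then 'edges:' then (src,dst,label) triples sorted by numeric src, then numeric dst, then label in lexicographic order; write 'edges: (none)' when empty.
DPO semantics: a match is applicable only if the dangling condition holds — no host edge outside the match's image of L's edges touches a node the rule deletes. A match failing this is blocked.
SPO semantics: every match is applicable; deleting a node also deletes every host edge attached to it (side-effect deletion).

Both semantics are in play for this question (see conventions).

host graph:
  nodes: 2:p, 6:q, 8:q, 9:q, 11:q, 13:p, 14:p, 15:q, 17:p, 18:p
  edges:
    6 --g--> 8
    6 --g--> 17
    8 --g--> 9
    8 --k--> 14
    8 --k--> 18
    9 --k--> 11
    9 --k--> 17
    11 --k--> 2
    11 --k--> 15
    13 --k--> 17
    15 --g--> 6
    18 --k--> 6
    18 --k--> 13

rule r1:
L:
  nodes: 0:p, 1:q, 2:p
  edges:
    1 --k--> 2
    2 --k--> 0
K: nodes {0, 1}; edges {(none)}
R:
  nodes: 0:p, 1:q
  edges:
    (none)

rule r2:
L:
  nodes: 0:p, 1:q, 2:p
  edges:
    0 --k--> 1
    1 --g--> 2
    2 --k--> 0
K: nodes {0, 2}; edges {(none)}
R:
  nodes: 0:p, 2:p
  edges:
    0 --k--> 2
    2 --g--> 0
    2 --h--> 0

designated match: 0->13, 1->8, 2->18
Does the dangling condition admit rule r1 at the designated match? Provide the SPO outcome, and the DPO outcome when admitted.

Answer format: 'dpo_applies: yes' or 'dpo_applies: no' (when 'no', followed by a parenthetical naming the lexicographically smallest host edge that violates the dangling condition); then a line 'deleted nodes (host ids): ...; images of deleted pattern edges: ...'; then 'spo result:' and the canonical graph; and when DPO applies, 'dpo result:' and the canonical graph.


dpo_applies: no
(the rule deletes node 18, which keeps host edge (18,6,k) outside the match image — the dangling condition fails, DPO blocks; SPO proceeds and side-deletes such edges)
deleted nodes (host ids): 18; images of deleted pattern edges: (8,18,k); (18,13,k)
spo result:
nodes: 2:p, 6:q, 8:q, 9:q, 11:q, 13:p, 14:p, 15:q, 17:p
edges: (6,8,g); (6,17,g); (8,9,g); (8,14,k); (9,11,k); (9,17,k); (11,2,k); (11,15,k); (13,17,k); (15,6,g)


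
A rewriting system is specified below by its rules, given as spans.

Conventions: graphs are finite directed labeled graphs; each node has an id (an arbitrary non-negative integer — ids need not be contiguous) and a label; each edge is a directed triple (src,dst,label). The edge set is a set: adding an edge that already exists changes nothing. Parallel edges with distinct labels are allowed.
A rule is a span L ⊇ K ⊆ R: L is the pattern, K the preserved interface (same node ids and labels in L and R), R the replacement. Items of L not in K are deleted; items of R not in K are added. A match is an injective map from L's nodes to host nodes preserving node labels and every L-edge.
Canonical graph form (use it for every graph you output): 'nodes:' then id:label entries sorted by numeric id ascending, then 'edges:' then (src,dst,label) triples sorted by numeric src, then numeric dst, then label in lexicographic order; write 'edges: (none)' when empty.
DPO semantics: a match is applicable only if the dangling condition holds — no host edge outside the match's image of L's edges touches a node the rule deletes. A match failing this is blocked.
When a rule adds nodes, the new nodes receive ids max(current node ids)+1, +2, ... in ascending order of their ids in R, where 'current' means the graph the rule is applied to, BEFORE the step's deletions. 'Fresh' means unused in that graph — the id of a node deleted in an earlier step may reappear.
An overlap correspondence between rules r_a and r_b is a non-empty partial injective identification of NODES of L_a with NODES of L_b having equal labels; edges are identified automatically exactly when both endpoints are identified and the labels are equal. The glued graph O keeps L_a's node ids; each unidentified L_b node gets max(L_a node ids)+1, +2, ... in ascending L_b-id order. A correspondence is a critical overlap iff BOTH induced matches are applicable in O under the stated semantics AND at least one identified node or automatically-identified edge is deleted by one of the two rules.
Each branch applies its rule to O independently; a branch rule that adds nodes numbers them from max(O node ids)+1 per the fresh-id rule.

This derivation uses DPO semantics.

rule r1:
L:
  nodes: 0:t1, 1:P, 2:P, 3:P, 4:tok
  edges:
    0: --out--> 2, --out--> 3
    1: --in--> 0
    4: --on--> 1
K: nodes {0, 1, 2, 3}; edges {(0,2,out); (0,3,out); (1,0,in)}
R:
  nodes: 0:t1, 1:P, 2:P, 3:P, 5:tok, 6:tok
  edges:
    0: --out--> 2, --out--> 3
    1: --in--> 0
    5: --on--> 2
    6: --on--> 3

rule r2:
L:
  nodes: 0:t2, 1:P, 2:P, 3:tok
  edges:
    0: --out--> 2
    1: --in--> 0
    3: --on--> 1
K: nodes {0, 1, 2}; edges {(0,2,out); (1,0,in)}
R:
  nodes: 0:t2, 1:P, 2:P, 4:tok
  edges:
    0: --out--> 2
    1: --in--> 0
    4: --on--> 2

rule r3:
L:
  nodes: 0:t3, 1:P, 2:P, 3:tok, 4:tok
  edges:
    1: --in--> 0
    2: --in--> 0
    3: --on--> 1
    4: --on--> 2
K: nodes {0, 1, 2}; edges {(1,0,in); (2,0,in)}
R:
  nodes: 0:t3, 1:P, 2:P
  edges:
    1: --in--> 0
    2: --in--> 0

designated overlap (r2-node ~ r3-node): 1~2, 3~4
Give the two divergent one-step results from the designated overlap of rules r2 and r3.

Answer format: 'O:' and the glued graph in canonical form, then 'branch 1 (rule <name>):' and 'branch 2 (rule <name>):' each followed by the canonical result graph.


O:
nodes: 0:t2, 1:P, 2:P, 3:tok, 4:t3, 5:P, 6:tok
edges: (0,2,out); (1,0,in); (1,4,in); (3,1,on); (5,4,in); (6,5,on)
branch 1 (rule r2):
nodes: 0:t2, 1:P, 2:P, 4:t3, 5:P, 6:tok, 7:tok
edges: (0,2,out); (1,0,in); (1,4,in); (5,4,in); (6,5,on); (7,2,on)
branch 2 (rule r3):
nodes: 0:t2, 1:P, 2:P, 4:t3, 5:P
edges: (0,2,out); (1,0,in); (1,4,in); (5,4,in)


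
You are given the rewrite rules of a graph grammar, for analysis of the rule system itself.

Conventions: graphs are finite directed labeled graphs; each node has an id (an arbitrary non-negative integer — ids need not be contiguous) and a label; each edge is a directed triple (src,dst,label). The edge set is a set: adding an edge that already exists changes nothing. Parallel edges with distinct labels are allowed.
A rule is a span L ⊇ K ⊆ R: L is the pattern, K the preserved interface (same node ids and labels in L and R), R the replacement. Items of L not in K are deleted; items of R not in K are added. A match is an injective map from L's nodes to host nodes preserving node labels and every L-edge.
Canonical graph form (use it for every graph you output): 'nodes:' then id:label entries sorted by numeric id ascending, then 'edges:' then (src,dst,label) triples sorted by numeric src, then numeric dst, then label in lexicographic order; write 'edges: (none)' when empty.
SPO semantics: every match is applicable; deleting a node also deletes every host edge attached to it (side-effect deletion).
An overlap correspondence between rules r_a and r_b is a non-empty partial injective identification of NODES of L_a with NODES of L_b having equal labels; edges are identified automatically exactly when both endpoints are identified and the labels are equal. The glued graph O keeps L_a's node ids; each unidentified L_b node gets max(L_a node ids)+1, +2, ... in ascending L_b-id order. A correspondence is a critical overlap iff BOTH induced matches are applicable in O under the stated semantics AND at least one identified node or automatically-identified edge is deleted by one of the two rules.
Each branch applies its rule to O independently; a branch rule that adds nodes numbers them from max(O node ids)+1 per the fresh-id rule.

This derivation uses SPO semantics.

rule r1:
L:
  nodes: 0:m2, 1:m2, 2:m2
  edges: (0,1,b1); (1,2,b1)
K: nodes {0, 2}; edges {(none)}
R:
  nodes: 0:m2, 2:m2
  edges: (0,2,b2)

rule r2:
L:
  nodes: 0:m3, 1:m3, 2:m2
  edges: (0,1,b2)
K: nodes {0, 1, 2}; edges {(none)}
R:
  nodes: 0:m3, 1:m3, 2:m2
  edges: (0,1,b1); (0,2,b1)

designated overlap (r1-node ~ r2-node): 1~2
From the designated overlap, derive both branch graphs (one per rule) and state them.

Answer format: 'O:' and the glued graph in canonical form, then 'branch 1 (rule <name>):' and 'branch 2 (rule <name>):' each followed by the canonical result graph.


O:
nodes: 0:m2, 1:m2, 2:m2, 3:m3, 4:m3
edges: (0,1,b1); (1,2,b1); (3,4,b2)
branch 1 (rule r1):
nodes: 0:m2, 2:m2, 3:m3, 4:m3
edges: (0,2,b2); (3,4,b2)
branch 2 (rule r2):
nodes: 0:m2, 1:m2, 2:m2, 3:m3, 4:m3
edges: (0,1,b1); (1,2,b1); (3,1,b1); (3,4,b1)


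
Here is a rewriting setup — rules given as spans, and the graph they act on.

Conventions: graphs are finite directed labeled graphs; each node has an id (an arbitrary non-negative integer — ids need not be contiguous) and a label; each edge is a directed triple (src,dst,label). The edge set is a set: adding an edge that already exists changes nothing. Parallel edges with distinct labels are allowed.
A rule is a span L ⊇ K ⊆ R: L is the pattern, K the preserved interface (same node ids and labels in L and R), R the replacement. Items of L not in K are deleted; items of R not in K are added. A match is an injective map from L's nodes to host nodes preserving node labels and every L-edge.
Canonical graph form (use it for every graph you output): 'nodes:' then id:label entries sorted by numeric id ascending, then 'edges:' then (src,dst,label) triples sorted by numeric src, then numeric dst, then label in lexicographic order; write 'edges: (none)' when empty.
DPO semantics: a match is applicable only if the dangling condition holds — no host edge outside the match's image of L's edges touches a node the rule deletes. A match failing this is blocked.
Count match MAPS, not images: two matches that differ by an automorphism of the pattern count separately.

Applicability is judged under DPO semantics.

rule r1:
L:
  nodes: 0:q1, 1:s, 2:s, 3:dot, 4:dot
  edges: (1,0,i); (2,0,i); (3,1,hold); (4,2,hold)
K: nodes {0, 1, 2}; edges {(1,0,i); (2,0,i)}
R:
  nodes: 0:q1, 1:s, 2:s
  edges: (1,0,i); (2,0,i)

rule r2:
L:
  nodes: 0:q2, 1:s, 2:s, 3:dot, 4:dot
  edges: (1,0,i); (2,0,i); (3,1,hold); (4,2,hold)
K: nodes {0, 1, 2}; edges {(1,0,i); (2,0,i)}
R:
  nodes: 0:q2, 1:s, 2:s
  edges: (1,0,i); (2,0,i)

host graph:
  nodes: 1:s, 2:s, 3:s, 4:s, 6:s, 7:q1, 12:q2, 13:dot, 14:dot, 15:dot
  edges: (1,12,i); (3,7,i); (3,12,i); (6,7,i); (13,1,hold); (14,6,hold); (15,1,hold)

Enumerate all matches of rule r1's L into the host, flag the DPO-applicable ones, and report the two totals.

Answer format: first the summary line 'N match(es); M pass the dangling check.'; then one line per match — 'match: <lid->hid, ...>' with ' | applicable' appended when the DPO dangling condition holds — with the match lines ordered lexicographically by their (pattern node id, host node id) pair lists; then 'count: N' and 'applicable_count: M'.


0 match(es); 0 pass the dangling check.
count: 0
applicable_count: 0


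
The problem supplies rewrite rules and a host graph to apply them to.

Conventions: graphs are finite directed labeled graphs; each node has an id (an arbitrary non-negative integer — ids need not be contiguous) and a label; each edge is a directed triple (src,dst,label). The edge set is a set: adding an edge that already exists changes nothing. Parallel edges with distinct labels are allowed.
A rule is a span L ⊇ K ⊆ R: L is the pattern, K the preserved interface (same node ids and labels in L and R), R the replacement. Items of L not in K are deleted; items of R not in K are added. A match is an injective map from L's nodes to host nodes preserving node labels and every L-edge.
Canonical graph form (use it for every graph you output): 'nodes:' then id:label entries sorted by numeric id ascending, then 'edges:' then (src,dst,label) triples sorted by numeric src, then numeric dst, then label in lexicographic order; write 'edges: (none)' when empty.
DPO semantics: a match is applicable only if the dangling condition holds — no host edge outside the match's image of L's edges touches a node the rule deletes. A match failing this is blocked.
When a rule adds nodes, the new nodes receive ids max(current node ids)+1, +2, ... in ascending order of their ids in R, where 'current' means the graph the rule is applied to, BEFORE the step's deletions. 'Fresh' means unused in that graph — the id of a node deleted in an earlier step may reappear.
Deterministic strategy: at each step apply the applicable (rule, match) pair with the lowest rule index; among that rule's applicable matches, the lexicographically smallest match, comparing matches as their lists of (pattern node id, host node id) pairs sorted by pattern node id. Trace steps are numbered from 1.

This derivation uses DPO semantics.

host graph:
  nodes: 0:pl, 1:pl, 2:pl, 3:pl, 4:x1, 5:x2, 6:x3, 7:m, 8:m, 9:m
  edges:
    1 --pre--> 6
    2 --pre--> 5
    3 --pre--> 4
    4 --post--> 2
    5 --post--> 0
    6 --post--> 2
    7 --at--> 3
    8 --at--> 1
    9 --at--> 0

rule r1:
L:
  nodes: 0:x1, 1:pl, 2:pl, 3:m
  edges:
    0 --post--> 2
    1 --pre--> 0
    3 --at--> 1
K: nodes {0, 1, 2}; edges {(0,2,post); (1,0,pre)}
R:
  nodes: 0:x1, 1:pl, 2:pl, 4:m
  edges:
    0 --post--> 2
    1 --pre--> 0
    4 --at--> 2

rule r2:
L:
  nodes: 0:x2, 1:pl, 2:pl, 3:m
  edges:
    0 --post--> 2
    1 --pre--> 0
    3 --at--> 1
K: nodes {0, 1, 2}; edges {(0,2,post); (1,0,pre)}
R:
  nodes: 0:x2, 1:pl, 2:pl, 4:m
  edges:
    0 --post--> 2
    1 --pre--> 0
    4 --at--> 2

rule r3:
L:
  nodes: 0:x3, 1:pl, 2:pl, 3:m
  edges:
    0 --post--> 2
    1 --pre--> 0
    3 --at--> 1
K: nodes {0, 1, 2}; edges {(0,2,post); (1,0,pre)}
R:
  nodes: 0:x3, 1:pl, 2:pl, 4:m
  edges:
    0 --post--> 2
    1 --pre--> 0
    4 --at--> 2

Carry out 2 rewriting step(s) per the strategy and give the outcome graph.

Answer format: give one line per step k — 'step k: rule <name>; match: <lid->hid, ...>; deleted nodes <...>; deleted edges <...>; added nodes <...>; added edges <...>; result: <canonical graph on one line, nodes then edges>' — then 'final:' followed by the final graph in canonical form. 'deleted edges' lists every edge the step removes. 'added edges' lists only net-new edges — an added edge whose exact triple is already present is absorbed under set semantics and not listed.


step 1: rule r1; match: 0->4, 1->3, 2->2, 3->7; deleted nodes 7; deleted edges (7,3,at); added nodes 10; added edges (10,2,at); result: nodes: 0:pl, 1:pl, 2:pl, 3:pl, 4:x1, 5:x2, 6:x3, 8:m, 9:m, 10:m edges: (1,6,pre); (2,5,pre); (3,4,pre); (4,2,post); (5,0,post); (6,2,post); (8,1,at); (9,0,at); (10,2,at)
step 2: rule r2; match: 0->5, 1->2, 2->0, 3->10; deleted nodes 10; deleted edges (10,2,at); added nodes 11; added edges (11,0,at); result: nodes: 0:pl, 1:pl, 2:pl, 3:pl, 4:x1, 5:x2, 6:x3, 8:m, 9:m, 11:m edges: (1,6,pre); (2,5,pre); (3,4,pre); (4,2,post); (5,0,post); (6,2,post); (8,1,at); (9,0,at); (11,0,at)
final:
nodes: 0:pl, 1:pl, 2:pl, 3:pl, 4:x1, 5:x2, 6:x3, 8:m, 9:m, 11:m
edges: (1,6,pre); (2,5,pre); (3,4,pre); (4,2,post); (5,0,post); (6,2,post); (8,1,at); (9,0,at); (11,0,at)


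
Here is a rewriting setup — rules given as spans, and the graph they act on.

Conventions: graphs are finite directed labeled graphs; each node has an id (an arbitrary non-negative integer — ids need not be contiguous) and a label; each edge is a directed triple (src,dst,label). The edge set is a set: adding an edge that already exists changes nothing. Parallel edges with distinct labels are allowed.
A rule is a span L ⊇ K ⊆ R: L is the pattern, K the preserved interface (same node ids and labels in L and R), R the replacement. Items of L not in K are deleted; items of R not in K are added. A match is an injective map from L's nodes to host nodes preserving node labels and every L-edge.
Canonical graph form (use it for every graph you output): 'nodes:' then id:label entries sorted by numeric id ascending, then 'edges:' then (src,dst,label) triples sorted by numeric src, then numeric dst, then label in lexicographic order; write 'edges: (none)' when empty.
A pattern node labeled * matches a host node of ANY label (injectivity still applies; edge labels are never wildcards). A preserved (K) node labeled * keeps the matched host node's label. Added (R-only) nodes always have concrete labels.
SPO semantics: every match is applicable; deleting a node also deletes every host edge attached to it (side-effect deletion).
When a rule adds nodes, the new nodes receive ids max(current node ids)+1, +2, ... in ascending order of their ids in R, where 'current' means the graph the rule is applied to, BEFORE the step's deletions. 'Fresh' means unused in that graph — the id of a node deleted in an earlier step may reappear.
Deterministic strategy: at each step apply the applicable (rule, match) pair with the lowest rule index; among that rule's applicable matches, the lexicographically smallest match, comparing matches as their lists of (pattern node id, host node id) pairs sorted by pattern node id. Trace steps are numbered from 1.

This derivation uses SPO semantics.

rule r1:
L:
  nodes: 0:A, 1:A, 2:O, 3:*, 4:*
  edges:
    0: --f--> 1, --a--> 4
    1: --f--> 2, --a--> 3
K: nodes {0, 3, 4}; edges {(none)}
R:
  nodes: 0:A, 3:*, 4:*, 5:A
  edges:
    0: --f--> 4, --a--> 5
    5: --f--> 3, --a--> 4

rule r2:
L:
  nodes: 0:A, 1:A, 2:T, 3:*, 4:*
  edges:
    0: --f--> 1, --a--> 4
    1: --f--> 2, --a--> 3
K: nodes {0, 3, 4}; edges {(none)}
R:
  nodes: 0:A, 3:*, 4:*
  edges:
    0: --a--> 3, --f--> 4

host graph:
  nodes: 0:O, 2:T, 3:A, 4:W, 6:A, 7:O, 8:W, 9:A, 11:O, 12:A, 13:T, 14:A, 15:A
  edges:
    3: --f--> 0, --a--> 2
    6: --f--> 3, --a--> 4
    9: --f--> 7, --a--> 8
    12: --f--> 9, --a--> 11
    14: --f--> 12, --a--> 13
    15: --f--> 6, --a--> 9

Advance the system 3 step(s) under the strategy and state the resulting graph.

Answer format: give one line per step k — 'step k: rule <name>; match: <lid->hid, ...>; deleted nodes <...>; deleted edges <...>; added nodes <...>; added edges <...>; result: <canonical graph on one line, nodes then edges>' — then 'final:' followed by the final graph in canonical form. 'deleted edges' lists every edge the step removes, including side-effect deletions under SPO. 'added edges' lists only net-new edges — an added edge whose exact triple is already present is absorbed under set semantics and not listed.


step 1: rule r1; match: 0->6, 1->3, 2->0, 3->2, 4->4; deleted nodes 0, 3; deleted edges (3,0,f); (3,2,a); (6,3,f); (6,4,a); added nodes 16; added edges (6,4,f); (6,16,a); (16,2,f); (16,4,a); result: nodes: 2:T, 4:W, 6:A, 7:O, 8:W, 9:A, 11:O, 12:A, 13:T, 14:A, 15:A, 16:A edges: (6,4,f); (6,16,a); (9,7,f); (9,8,a); (12,9,f); (12,11,a); (14,12,f); (14,13,a); (15,6,f); (15,9,a); (16,2,f); (16,4,a)
step 2: rule r1; match: 0->12, 1->9, 2->7, 3->8, 4->11; deleted nodes 7, 9; deleted edges (9,7,f); (9,8,a); (12,9,f); (12,11,a); (15,9,a); added nodes 17; added edges (12,11,f); (12,17,a); (17,8,f); (17,11,a); result: nodes: 2:T, 4:W, 6:A, 8:W, 11:O, 12:A, 13:T, 14:A, 15:A, 16:A, 17:A edges: (6,4,f); (6,16,a); (12,11,f); (12,17,a); (14,12,f); (14,13,a); (15,6,f); (16,2,f); (16,4,a); (17,8,f); (17,11,a)
step 3: rule r1; match: 0->14, 1->12, 2->11, 3->17, 4->13; deleted nodes 11, 12; deleted edges (12,11,f); (12,17,a); (14,12,f); (14,13,a); (17,11,a); added nodes 18; added edges (14,13,f); (14,18,a); (18,13,a); (18,17,f); result: nodes: 2:T, 4:W, 6:A, 8:W, 13:T, 14:A, 15:A, 16:A, 17:A, 18:A edges: (6,4,f); (6,16,a); (14,13,f); (14,18,a); (15,6,f); (16,2,f); (16,4,a); (17,8,f); (18,13,a); (18,17,f)
final:
nodes: 2:T, 4:W, 6:A, 8:W, 13:T, 14:A, 15:A, 16:A, 17:A, 18:A
edges: (6,4,f); (6,16,a); (14,13,f); (14,18,a); (15,6,f); (16,2,f); (16,4,a); (17,8,f); (18,13,a); (18,17,f)
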